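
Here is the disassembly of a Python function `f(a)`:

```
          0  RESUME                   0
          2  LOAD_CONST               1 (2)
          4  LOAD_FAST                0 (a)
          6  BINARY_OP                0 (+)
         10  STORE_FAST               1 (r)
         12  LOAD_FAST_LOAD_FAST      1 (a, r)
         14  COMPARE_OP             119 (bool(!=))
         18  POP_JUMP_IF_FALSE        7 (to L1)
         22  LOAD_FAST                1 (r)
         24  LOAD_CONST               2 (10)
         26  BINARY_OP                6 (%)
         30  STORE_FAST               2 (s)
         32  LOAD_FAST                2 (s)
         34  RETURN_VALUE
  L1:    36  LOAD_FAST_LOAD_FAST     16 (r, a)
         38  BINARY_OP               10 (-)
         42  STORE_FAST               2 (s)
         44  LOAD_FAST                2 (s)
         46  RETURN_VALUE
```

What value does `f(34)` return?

LOAD_CONST → push 2. Stack: [2]
LOAD_FAST a → push 34. Stack: [2, 34]
BINARY_OP + → 2 + 34 = 36. Stack: [36]
STORE_FAST r → r=36. Stack: []
LOAD_FAST_LOAD_FAST a,r → push 34,36. Stack: [34, 36]
COMPARE_OP bool(!=) → 34 vs 36 = True. Stack: [True]
POP_JUMP_IF_FALSE → pop True; no jump. Stack: []
LOAD_FAST r → push 36. Stack: [36]
LOAD_CONST → push 10. Stack: [36, 10]
BINARY_OP % → 36 % 10 = 6. Stack: [6]
STORE_FAST s → s=6. Stack: []
LOAD_FAST s → push 6. Stack: [6]
RETURN_VALUE → return 6.

6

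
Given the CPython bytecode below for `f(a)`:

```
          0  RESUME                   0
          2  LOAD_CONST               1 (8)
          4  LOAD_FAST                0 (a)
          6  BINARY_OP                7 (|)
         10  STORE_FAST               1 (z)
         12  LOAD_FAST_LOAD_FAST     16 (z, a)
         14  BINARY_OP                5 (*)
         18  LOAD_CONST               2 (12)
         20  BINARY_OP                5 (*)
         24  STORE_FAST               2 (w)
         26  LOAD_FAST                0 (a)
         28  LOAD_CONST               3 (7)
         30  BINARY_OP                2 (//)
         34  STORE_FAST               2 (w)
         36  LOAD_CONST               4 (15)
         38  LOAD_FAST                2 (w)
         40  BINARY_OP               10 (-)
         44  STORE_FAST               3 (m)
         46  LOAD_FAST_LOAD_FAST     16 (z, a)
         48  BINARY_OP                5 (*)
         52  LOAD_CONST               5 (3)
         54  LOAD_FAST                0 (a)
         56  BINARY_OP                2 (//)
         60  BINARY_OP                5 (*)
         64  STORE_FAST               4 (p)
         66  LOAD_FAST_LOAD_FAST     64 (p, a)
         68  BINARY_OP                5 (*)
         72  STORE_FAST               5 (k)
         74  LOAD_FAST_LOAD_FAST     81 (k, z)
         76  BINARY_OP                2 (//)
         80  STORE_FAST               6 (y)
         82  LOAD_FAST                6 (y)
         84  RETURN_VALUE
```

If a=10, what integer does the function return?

0

LOAD_CONST → push 8. Stack: [8]
LOAD_FAST a → push 10. Stack: [8, 10]
BINARY_OP | → 8 | 10 = 10. Stack: [10]
STORE_FAST z → z=10. Stack: []
LOAD_FAST_LOAD_FAST z,a → push 10,10. Stack: [10, 10]
BINARY_OP * → 10 * 10 = 100. Stack: [100]
LOAD_CONST → push 12. Stack: [100, 12]
BINARY_OP * → 100 * 12 = 1200. Stack: [1200]
STORE_FAST w → w=1200. Stack: []
LOAD_FAST a → push 10. Stack: [10]
LOAD_CONST → push 7. Stack: [10, 7]
BINARY_OP // → 10 // 7 = 1. Stack: [1]
STORE_FAST w → w=1. Stack: []
LOAD_CONST → push 15. Stack: [15]
LOAD_FAST w → push 1. Stack: [15, 1]
BINARY_OP - → 15 - 1 = 14. Stack: [14]
STORE_FAST m → m=14. Stack: []
LOAD_FAST_LOAD_FAST z,a → push 10,10. Stack: [10, 10]
BINARY_OP * → 10 * 10 = 100. Stack: [100]
LOAD_CONST → push 3. Stack: [100, 3]
LOAD_FAST a → push 10. Stack: [100, 3, 10]
BINARY_OP // → 3 // 10 = 0. Stack: [100, 0]
BINARY_OP * → 100 * 0 = 0. Stack: [0]
STORE_FAST p → p=0. Stack: []
LOAD_FAST_LOAD_FAST p,a → push 0,10. Stack: [0, 10]
BINARY_OP * → 0 * 10 = 0. Stack: [0]
STORE_FAST k → k=0. Stack: []
LOAD_FAST_LOAD_FAST k,z → push 0,10. Stack: [0, 10]
BINARY_OP // → 0 // 10 = 0. Stack: [0]
STORE_FAST y → y=0. Stack: []
LOAD_FAST y → push 0. Stack: [0]
RETURN_VALUE → return 0.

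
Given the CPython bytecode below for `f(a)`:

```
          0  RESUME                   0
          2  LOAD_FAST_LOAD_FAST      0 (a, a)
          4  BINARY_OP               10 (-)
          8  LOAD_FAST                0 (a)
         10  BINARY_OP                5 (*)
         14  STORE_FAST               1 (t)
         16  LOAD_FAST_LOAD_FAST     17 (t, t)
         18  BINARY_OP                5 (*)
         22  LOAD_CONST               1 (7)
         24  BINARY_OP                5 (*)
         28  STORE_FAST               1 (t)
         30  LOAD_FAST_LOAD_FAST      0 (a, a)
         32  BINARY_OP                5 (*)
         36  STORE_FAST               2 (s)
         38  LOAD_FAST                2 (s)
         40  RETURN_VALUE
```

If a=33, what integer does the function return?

1089

LOAD_FAST_LOAD_FAST a,a → push 33,33. Stack: [33, 33]
BINARY_OP - → 33 - 33 = 0. Stack: [0]
LOAD_FAST a → push 33. Stack: [0, 33]
BINARY_OP * → 0 * 33 = 0. Stack: [0]
STORE_FAST t → t=0. Stack: []
LOAD_FAST_LOAD_FAST t,t → push 0,0. Stack: [0, 0]
BINARY_OP * → 0 * 0 = 0. Stack: [0]
LOAD_CONST → push 7. Stack: [0, 7]
BINARY_OP * → 0 * 7 = 0. Stack: [0]
STORE_FAST t → t=0. Stack: []
LOAD_FAST_LOAD_FAST a,a → push 33,33. Stack: [33, 33]
BINARY_OP * → 33 * 33 = 1089. Stack: [1089]
STORE_FAST s → s=1089. Stack: []
LOAD_FAST s → push 1089. Stack: [1089]
RETURN_VALUE → return 1089.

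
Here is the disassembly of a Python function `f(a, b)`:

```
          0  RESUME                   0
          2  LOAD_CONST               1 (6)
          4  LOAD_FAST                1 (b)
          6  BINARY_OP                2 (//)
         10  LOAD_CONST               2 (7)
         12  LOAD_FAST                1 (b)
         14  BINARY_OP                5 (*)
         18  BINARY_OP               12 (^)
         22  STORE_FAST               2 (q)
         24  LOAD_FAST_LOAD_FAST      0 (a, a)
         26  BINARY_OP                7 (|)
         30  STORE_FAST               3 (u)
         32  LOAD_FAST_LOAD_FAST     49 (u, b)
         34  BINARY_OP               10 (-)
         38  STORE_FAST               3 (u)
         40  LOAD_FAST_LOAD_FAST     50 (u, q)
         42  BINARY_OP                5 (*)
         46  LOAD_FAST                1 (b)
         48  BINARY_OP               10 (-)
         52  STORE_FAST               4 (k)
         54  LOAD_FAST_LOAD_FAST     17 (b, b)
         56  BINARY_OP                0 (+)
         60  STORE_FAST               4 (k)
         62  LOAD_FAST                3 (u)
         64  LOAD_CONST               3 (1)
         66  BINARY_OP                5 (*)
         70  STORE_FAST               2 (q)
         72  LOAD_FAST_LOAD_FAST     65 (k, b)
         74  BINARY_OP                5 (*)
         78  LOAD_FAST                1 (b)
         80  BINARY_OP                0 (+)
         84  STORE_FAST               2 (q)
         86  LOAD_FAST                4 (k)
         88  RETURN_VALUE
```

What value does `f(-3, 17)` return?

34

LOAD_CONST → push 6. Stack: [6]
LOAD_FAST b → push 17. Stack: [6, 17]
BINARY_OP // → 6 // 17 = 0. Stack: [0]
LOAD_CONST → push 7. Stack: [0, 7]
LOAD_FAST b → push 17. Stack: [0, 7, 17]
BINARY_OP * → 7 * 17 = 119. Stack: [0, 119]
BINARY_OP ^ → 0 ^ 119 = 119. Stack: [119]
STORE_FAST q → q=119. Stack: []
LOAD_FAST_LOAD_FAST a,a → push -3,-3. Stack: [-3, -3]
BINARY_OP | → -3 | -3 = -3. Stack: [-3]
STORE_FAST u → u=-3. Stack: []
LOAD_FAST_LOAD_FAST u,b → push -3,17. Stack: [-3, 17]
BINARY_OP - → -3 - 17 = -20. Stack: [-20]
STORE_FAST u → u=-20. Stack: []
LOAD_FAST_LOAD_FAST u,q → push -20,119. Stack: [-20, 119]
BINARY_OP * → -20 * 119 = -2380. Stack: [-2380]
LOAD_FAST b → push 17. Stack: [-2380, 17]
BINARY_OP - → -2380 - 17 = -2397. Stack: [-2397]
STORE_FAST k → k=-2397. Stack: []
LOAD_FAST_LOAD_FAST b,b → push 17,17. Stack: [17, 17]
BINARY_OP + → 17 + 17 = 34. Stack: [34]
STORE_FAST k → k=34. Stack: []
LOAD_FAST u → push -20. Stack: [-20]
LOAD_CONST → push 1. Stack: [-20, 1]
BINARY_OP * → -20 * 1 = -20. Stack: [-20]
STORE_FAST q → q=-20. Stack: []
LOAD_FAST_LOAD_FAST k,b → push 34,17. Stack: [34, 17]
BINARY_OP * → 34 * 17 = 578. Stack: [578]
LOAD_FAST b → push 17. Stack: [578, 17]
BINARY_OP + → 578 + 17 = 595. Stack: [595]
STORE_FAST q → q=595. Stack: []
LOAD_FAST k → push 34. Stack: [34]
RETURN_VALUE → return 34.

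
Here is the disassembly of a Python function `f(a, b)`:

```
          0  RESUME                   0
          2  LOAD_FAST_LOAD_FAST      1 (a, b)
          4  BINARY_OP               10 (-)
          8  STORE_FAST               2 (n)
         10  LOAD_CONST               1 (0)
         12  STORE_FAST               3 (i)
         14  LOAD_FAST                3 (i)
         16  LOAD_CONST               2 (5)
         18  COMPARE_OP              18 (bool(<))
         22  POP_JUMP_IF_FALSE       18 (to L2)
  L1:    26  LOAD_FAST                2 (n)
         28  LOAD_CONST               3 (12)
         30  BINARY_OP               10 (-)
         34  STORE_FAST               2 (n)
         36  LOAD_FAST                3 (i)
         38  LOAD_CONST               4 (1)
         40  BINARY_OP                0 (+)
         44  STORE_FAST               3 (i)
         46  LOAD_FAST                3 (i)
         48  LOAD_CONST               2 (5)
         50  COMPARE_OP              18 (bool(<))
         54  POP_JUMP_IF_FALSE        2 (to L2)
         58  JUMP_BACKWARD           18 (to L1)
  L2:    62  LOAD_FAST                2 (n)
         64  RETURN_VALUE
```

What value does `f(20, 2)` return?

-42

LOAD_FAST_LOAD_FAST a,b → push 20,2
BINARY_OP - → 20 - 2 = 18
STORE_FAST n → n=18
LOAD_CONST → push 0
STORE_FAST i → i=0
LOAD_FAST i → push 0
LOAD_CONST → push 5
COMPARE_OP bool(<) → 0 vs 5 = True
POP_JUMP_IF_FALSE → pop True; no jump
LOAD_FAST n → push 18
LOAD_CONST → push 12
BINARY_OP - → 18 - 12 = 6
STORE_FAST n → n=6
LOAD_FAST i → push 0
LOAD_CONST → push 1
BINARY_OP + → 0 + 1 = 1
STORE_FAST i → i=1
LOAD_FAST i → push 1
LOAD_CONST → push 5
COMPARE_OP bool(<) → 1 vs 5 = True
POP_JUMP_IF_FALSE → pop True; no jump
LOAD_FAST n → push 6
LOAD_CONST → push 12
BINARY_OP - → 6 - 12 = -6
STORE_FAST n → n=-6
LOAD_FAST i → push 1
LOAD_CONST → push 1
BINARY_OP + → 1 + 1 = 2
STORE_FAST i → i=2
LOAD_FAST i → push 2
LOAD_CONST → push 5
COMPARE_OP bool(<) → 2 vs 5 = True
POP_JUMP_IF_FALSE → pop True; no jump
LOAD_FAST n → push -6
LOAD_CONST → push 12
BINARY_OP - → -6 - 12 = -18
STORE_FAST n → n=-18
LOAD_FAST i → push 2
LOAD_CONST → push 1
BINARY_OP + → 2 + 1 = 3
STORE_FAST i → i=3
LOAD_FAST i → push 3
LOAD_CONST → push 5
COMPARE_OP bool(<) → 3 vs 5 = True
POP_JUMP_IF_FALSE → pop True; no jump
LOAD_FAST n → push -18
LOAD_CONST → push 12
BINARY_OP - → -18 - 12 = -30
STORE_FAST n → n=-30
LOAD_FAST i → push 3
LOAD_CONST → push 1
BINARY_OP + → 3 + 1 = 4
STORE_FAST i → i=4
LOAD_FAST i → push 4
LOAD_CONST → push 5
COMPARE_OP bool(<) → 4 vs 5 = True
POP_JUMP_IF_FALSE → pop True; no jump
LOAD_FAST n → push -30
LOAD_CONST → push 12
BINARY_OP - → -30 - 12 = -42
STORE_FAST n → n=-42
LOAD_FAST i → push 4
LOAD_CONST → push 1
BINARY_OP + → 4 + 1 = 5
STORE_FAST i → i=5
LOAD_FAST i → push 5
LOAD_CONST → push 5
COMPARE_OP bool(<) → 5 vs 5 = False
POP_JUMP_IF_FALSE → pop False; jump
LOAD_FAST n → push -42
RETURN_VALUE → return -42.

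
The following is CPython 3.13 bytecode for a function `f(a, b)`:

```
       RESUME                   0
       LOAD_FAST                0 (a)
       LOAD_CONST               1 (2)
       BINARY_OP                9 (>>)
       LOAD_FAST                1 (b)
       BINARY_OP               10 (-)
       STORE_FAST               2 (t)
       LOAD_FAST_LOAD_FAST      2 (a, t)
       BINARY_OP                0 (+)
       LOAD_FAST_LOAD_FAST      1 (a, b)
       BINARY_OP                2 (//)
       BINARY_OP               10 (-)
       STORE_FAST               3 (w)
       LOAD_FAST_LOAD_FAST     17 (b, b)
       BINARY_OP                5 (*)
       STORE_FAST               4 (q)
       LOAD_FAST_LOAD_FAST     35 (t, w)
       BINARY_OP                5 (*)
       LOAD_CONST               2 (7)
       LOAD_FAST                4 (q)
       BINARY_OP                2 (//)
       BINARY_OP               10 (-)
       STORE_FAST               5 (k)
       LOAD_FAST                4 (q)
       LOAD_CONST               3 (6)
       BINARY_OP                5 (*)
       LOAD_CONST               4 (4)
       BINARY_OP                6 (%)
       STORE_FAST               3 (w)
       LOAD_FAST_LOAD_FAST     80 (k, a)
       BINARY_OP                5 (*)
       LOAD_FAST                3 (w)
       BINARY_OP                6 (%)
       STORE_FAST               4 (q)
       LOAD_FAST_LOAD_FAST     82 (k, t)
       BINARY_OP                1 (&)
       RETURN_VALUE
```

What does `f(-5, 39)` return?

LOAD_FAST a → push -5. Stack: [-5]
LOAD_CONST → push 2. Stack: [-5, 2]
BINARY_OP >> → -5 >> 2 = -2. Stack: [-2]
LOAD_FAST b → push 39. Stack: [-2, 39]
BINARY_OP - → -2 - 39 = -41. Stack: [-41]
STORE_FAST t → t=-41. Stack: []
LOAD_FAST_LOAD_FAST a,t → push -5,-41. Stack: [-5, -41]
BINARY_OP + → -5 + -41 = -46. Stack: [-46]
LOAD_FAST_LOAD_FAST a,b → push -5,39. Stack: [-46, -5, 39]
BINARY_OP // → -5 // 39 = -1. Stack: [-46, -1]
BINARY_OP - → -46 - -1 = -45. Stack: [-45]
STORE_FAST w → w=-45. Stack: []
LOAD_FAST_LOAD_FAST b,b → push 39,39. Stack: [39, 39]
BINARY_OP * → 39 * 39 = 1521. Stack: [1521]
STORE_FAST q → q=1521. Stack: []
LOAD_FAST_LOAD_FAST t,w → push -41,-45. Stack: [-41, -45]
BINARY_OP * → -41 * -45 = 1845. Stack: [1845]
LOAD_CONST → push 7. Stack: [1845, 7]
LOAD_FAST q → push 1521. Stack: [1845, 7, 1521]
BINARY_OP // → 7 // 1521 = 0. Stack: [1845, 0]
BINARY_OP - → 1845 - 0 = 1845. Stack: [1845]
STORE_FAST k → k=1845. Stack: []
LOAD_FAST q → push 1521. Stack: [1521]
LOAD_CONST → push 6. Stack: [1521, 6]
BINARY_OP * → 1521 * 6 = 9126. Stack: [9126]
LOAD_CONST → push 4. Stack: [9126, 4]
BINARY_OP % → 9126 % 4 = 2. Stack: [2]
STORE_FAST w → w=2. Stack: []
LOAD_FAST_LOAD_FAST k,a → push 1845,-5. Stack: [1845, -5]
BINARY_OP * → 1845 * -5 = -9225. Stack: [-9225]
LOAD_FAST w → push 2. Stack: [-9225, 2]
BINARY_OP % → -9225 % 2 = 1. Stack: [1]
STORE_FAST q → q=1. Stack: []
LOAD_FAST_LOAD_FAST k,t → push 1845,-41. Stack: [1845, -41]
BINARY_OP & → 1845 & -41 = 1813. Stack: [1813]
RETURN_VALUE → return 1813.

1813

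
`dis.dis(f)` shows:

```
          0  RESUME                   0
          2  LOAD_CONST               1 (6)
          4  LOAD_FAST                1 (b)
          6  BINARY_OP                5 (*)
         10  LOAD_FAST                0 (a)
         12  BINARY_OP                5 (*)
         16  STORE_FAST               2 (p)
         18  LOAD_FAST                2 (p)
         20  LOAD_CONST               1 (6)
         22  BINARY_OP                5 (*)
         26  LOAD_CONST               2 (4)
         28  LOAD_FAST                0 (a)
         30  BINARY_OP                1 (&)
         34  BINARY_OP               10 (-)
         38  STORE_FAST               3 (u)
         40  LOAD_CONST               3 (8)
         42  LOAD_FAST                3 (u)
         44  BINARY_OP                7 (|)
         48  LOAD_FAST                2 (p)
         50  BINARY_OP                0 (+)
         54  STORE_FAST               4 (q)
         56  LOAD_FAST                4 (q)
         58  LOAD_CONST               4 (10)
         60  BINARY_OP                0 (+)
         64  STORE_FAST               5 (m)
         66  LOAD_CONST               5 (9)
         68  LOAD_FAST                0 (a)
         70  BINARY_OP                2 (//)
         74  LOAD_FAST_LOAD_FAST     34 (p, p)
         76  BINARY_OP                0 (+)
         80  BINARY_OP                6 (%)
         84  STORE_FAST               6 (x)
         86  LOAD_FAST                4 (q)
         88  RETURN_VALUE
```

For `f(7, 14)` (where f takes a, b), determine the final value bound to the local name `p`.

LOAD_CONST → push 6. Stack: [6]
LOAD_FAST b → push 14. Stack: [6, 14]
BINARY_OP * → 6 * 14 = 84. Stack: [84]
LOAD_FAST a → push 7. Stack: [84, 7]
BINARY_OP * → 84 * 7 = 588. Stack: [588]
STORE_FAST p → p=588. Stack: []
LOAD_FAST p → push 588. Stack: [588]
LOAD_CONST → push 6. Stack: [588, 6]
BINARY_OP * → 588 * 6 = 3528. Stack: [3528]
LOAD_CONST → push 4. Stack: [3528, 4]
LOAD_FAST a → push 7. Stack: [3528, 4, 7]
BINARY_OP & → 4 & 7 = 4. Stack: [3528, 4]
BINARY_OP - → 3528 - 4 = 3524. Stack: [3524]
STORE_FAST u → u=3524. Stack: []
LOAD_CONST → push 8. Stack: [8]
LOAD_FAST u → push 3524. Stack: [8, 3524]
BINARY_OP | → 8 | 3524 = 3532. Stack: [3532]
LOAD_FAST p → push 588. Stack: [3532, 588]
BINARY_OP + → 3532 + 588 = 4120. Stack: [4120]
STORE_FAST q → q=4120. Stack: []
LOAD_FAST q → push 4120. Stack: [4120]
LOAD_CONST → push 10. Stack: [4120, 10]
BINARY_OP + → 4120 + 10 = 4130. Stack: [4130]
STORE_FAST m → m=4130. Stack: []
LOAD_CONST → push 9. Stack: [9]
LOAD_FAST a → push 7. Stack: [9, 7]
BINARY_OP // → 9 // 7 = 1. Stack: [1]
LOAD_FAST_LOAD_FAST p,p → push 588,588. Stack: [1, 588, 588]
BINARY_OP + → 588 + 588 = 1176. Stack: [1, 1176]
BINARY_OP % → 1 % 1176 = 1. Stack: [1]
STORE_FAST x → x=1. Stack: []
LOAD_FAST q → push 4120. Stack: [4120]
RETURN_VALUE → return 4120.

588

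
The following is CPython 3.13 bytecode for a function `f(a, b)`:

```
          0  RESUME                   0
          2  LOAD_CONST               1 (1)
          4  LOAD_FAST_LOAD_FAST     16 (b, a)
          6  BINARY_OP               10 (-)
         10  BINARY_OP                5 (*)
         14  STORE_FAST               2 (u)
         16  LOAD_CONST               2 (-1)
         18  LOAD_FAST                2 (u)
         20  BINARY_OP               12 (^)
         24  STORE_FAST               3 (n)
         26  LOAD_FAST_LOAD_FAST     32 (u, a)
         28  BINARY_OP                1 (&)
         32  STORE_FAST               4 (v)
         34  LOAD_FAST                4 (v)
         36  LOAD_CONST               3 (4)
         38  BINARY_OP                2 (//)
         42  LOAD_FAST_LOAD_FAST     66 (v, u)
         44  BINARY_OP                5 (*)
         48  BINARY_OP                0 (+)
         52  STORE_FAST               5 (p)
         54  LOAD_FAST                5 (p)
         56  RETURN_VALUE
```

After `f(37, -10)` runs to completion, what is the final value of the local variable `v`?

1

LOAD_CONST → push 1. Stack: [1]
LOAD_FAST_LOAD_FAST b,a → push -10,37. Stack: [1, -10, 37]
BINARY_OP - → -10 - 37 = -47. Stack: [1, -47]
BINARY_OP * → 1 * -47 = -47. Stack: [-47]
STORE_FAST u → u=-47. Stack: []
LOAD_CONST → push -1. Stack: [-1]
LOAD_FAST u → push -47. Stack: [-1, -47]
BINARY_OP ^ → -1 ^ -47 = 46. Stack: [46]
STORE_FAST n → n=46. Stack: []
LOAD_FAST_LOAD_FAST u,a → push -47,37. Stack: [-47, 37]
BINARY_OP & → -47 & 37 = 1. Stack: [1]
STORE_FAST v → v=1. Stack: []
LOAD_FAST v → push 1. Stack: [1]
LOAD_CONST → push 4. Stack: [1, 4]
BINARY_OP // → 1 // 4 = 0. Stack: [0]
LOAD_FAST_LOAD_FAST v,u → push 1,-47. Stack: [0, 1, -47]
BINARY_OP * → 1 * -47 = -47. Stack: [0, -47]
BINARY_OP + → 0 + -47 = -47. Stack: [-47]
STORE_FAST p → p=-47. Stack: []
LOAD_FAST p → push -47. Stack: [-47]
RETURN_VALUE → return -47.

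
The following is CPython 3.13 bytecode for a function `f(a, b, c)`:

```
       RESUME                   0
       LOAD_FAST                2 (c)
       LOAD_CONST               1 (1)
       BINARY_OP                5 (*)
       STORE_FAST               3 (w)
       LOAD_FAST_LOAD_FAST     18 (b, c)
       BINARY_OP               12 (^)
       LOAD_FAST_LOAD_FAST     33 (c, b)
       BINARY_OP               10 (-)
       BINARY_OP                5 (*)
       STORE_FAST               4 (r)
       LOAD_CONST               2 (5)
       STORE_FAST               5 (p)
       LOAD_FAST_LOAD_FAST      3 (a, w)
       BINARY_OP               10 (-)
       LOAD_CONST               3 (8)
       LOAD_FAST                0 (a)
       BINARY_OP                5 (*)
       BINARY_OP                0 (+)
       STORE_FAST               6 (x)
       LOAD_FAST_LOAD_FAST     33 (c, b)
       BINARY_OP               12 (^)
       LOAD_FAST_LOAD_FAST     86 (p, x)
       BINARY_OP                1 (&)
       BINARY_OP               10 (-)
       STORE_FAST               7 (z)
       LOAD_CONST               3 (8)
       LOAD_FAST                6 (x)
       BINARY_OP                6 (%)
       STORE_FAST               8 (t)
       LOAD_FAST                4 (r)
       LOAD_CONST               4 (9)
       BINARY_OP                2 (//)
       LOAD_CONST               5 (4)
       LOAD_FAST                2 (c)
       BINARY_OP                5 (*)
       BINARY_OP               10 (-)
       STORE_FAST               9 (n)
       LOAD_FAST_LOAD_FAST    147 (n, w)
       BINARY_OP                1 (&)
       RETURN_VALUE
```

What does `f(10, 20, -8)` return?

88

LOAD_FAST c → push -8. Stack: [-8]
LOAD_CONST → push 1. Stack: [-8, 1]
BINARY_OP * → -8 * 1 = -8. Stack: [-8]
STORE_FAST w → w=-8. Stack: []
LOAD_FAST_LOAD_FAST b,c → push 20,-8. Stack: [20, -8]
BINARY_OP ^ → 20 ^ -8 = -20. Stack: [-20]
LOAD_FAST_LOAD_FAST c,b → push -8,20. Stack: [-20, -8, 20]
BINARY_OP - → -8 - 20 = -28. Stack: [-20, -28]
BINARY_OP * → -20 * -28 = 560. Stack: [560]
STORE_FAST r → r=560. Stack: []
LOAD_CONST → push 5. Stack: [5]
STORE_FAST p → p=5. Stack: []
LOAD_FAST_LOAD_FAST a,w → push 10,-8. Stack: [10, -8]
BINARY_OP - → 10 - -8 = 18. Stack: [18]
LOAD_CONST → push 8. Stack: [18, 8]
LOAD_FAST a → push 10. Stack: [18, 8, 10]
BINARY_OP * → 8 * 10 = 80. Stack: [18, 80]
BINARY_OP + → 18 + 80 = 98. Stack: [98]
STORE_FAST x → x=98. Stack: []
LOAD_FAST_LOAD_FAST c,b → push -8,20. Stack: [-8, 20]
BINARY_OP ^ → -8 ^ 20 = -20. Stack: [-20]
LOAD_FAST_LOAD_FAST p,x → push 5,98. Stack: [-20, 5, 98]
BINARY_OP & → 5 & 98 = 0. Stack: [-20, 0]
BINARY_OP - → -20 - 0 = -20. Stack: [-20]
STORE_FAST z → z=-20. Stack: []
LOAD_CONST → push 8. Stack: [8]
LOAD_FAST x → push 98. Stack: [8, 98]
BINARY_OP % → 8 % 98 = 8. Stack: [8]
STORE_FAST t → t=8. Stack: []
LOAD_FAST r → push 560. Stack: [560]
LOAD_CONST → push 9. Stack: [560, 9]
BINARY_OP // → 560 // 9 = 62. Stack: [62]
LOAD_CONST → push 4. Stack: [62, 4]
LOAD_FAST c → push -8. Stack: [62, 4, -8]
BINARY_OP * → 4 * -8 = -32. Stack: [62, -32]
BINARY_OP - → 62 - -32 = 94. Stack: [94]
STORE_FAST n → n=94. Stack: []
LOAD_FAST_LOAD_FAST n,w → push 94,-8. Stack: [94, -8]
BINARY_OP & → 94 & -8 = 88. Stack: [88]
RETURN_VALUE → return 88.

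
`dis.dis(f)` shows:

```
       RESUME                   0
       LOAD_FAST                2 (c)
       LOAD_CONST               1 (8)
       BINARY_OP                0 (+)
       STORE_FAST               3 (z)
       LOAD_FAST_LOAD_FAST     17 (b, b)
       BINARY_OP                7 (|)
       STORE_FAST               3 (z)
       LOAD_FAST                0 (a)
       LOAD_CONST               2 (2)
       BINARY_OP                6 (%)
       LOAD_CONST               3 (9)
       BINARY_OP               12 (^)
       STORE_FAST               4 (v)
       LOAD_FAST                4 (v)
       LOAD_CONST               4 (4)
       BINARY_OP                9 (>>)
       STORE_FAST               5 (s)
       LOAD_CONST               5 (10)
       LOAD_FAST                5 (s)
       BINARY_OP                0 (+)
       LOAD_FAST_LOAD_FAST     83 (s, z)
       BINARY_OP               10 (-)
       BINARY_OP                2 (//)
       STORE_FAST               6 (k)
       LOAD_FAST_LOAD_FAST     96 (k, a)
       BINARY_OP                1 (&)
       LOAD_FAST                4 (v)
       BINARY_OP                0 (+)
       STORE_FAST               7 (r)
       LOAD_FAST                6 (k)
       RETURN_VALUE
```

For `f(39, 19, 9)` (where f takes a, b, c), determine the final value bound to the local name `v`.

8

LOAD_FAST c → push 9. Stack: [9]
LOAD_CONST → push 8. Stack: [9, 8]
BINARY_OP + → 9 + 8 = 17. Stack: [17]
STORE_FAST z → z=17. Stack: []
LOAD_FAST_LOAD_FAST b,b → push 19,19. Stack: [19, 19]
BINARY_OP | → 19 | 19 = 19. Stack: [19]
STORE_FAST z → z=19. Stack: []
LOAD_FAST a → push 39. Stack: [39]
LOAD_CONST → push 2. Stack: [39, 2]
BINARY_OP % → 39 % 2 = 1. Stack: [1]
LOAD_CONST → push 9. Stack: [1, 9]
BINARY_OP ^ → 1 ^ 9 = 8. Stack: [8]
STORE_FAST v → v=8. Stack: []
LOAD_FAST v → push 8. Stack: [8]
LOAD_CONST → push 4. Stack: [8, 4]
BINARY_OP >> → 8 >> 4 = 0. Stack: [0]
STORE_FAST s → s=0. Stack: []
LOAD_CONST → push 10. Stack: [10]
LOAD_FAST s → push 0. Stack: [10, 0]
BINARY_OP + → 10 + 0 = 10. Stack: [10]
LOAD_FAST_LOAD_FAST s,z → push 0,19. Stack: [10, 0, 19]
BINARY_OP - → 0 - 19 = -19. Stack: [10, -19]
BINARY_OP // → 10 // -19 = -1. Stack: [-1]
STORE_FAST k → k=-1. Stack: []
LOAD_FAST_LOAD_FAST k,a → push -1,39. Stack: [-1, 39]
BINARY_OP & → -1 & 39 = 39. Stack: [39]
LOAD_FAST v → push 8. Stack: [39, 8]
BINARY_OP + → 39 + 8 = 47. Stack: [47]
STORE_FAST r → r=47. Stack: []
LOAD_FAST k → push -1. Stack: [-1]
RETURN_VALUE → return -1.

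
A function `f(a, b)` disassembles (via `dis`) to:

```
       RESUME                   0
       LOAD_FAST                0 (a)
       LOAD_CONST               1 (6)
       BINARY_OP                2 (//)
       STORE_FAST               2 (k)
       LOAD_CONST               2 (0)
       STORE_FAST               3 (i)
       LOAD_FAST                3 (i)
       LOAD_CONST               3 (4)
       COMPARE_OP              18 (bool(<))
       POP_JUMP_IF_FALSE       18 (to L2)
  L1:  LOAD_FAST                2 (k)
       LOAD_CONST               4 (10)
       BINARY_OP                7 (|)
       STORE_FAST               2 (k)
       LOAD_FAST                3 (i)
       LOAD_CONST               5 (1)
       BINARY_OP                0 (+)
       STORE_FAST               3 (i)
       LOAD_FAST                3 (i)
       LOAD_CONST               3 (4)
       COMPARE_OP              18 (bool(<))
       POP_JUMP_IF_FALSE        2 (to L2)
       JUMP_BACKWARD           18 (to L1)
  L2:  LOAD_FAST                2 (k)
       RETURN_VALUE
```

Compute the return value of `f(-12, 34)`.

LOAD_FAST a → push -12. Stack: [-12]
LOAD_CONST → push 6. Stack: [-12, 6]
BINARY_OP // → -12 // 6 = -2. Stack: [-2]
STORE_FAST k → k=-2. Stack: []
LOAD_CONST → push 0. Stack: [0]
STORE_FAST i → i=0. Stack: []
LOAD_FAST i → push 0. Stack: [0]
LOAD_CONST → push 4. Stack: [0, 4]
COMPARE_OP bool(<) → 0 vs 4 = True. Stack: [True]
POP_JUMP_IF_FALSE → pop True; no jump. Stack: []
LOAD_FAST k → push -2. Stack: [-2]
LOAD_CONST → push 10. Stack: [-2, 10]
BINARY_OP | → -2 | 10 = -2. Stack: [-2]
STORE_FAST k → k=-2. Stack: []
LOAD_FAST i → push 0. Stack: [0]
LOAD_CONST → push 1. Stack: [0, 1]
BINARY_OP + → 0 + 1 = 1. Stack: [1]
STORE_FAST i → i=1. Stack: []
LOAD_FAST i → push 1. Stack: [1]
LOAD_CONST → push 4. Stack: [1, 4]
COMPARE_OP bool(<) → 1 vs 4 = True. Stack: [True]
POP_JUMP_IF_FALSE → pop True; no jump. Stack: []
LOAD_FAST k → push -2. Stack: [-2]
LOAD_CONST → push 10. Stack: [-2, 10]
BINARY_OP | → -2 | 10 = -2. Stack: [-2]
STORE_FAST k → k=-2. Stack: []
LOAD_FAST i → push 1. Stack: [1]
LOAD_CONST → push 1. Stack: [1, 1]
BINARY_OP + → 1 + 1 = 2. Stack: [2]
STORE_FAST i → i=2. Stack: []
LOAD_FAST i → push 2. Stack: [2]
LOAD_CONST → push 4. Stack: [2, 4]
COMPARE_OP bool(<) → 2 vs 4 = True. Stack: [True]
POP_JUMP_IF_FALSE → pop True; no jump. Stack: []
LOAD_FAST k → push -2. Stack: [-2]
LOAD_CONST → push 10. Stack: [-2, 10]
BINARY_OP | → -2 | 10 = -2. Stack: [-2]
STORE_FAST k → k=-2. Stack: []
LOAD_FAST i → push 2. Stack: [2]
LOAD_CONST → push 1. Stack: [2, 1]
BINARY_OP + → 2 + 1 = 3. Stack: [3]
STORE_FAST i → i=3. Stack: []
LOAD_FAST i → push 3. Stack: [3]
LOAD_CONST → push 4. Stack: [3, 4]
COMPARE_OP bool(<) → 3 vs 4 = True. Stack: [True]
POP_JUMP_IF_FALSE → pop True; no jump. Stack: []
LOAD_FAST k → push -2. Stack: [-2]
LOAD_CONST → push 10. Stack: [-2, 10]
BINARY_OP | → -2 | 10 = -2. Stack: [-2]
STORE_FAST k → k=-2. Stack: []
LOAD_FAST i → push 3. Stack: [3]
LOAD_CONST → push 1. Stack: [3, 1]
BINARY_OP + → 3 + 1 = 4. Stack: [4]
STORE_FAST i → i=4. Stack: []
LOAD_FAST i → push 4. Stack: [4]
LOAD_CONST → push 4. Stack: [4, 4]
COMPARE_OP bool(<) → 4 vs 4 = False. Stack: [False]
POP_JUMP_IF_FALSE → pop False; jump. Stack: []
LOAD_FAST k → push -2. Stack: [-2]
RETURN_VALUE → return -2.

-2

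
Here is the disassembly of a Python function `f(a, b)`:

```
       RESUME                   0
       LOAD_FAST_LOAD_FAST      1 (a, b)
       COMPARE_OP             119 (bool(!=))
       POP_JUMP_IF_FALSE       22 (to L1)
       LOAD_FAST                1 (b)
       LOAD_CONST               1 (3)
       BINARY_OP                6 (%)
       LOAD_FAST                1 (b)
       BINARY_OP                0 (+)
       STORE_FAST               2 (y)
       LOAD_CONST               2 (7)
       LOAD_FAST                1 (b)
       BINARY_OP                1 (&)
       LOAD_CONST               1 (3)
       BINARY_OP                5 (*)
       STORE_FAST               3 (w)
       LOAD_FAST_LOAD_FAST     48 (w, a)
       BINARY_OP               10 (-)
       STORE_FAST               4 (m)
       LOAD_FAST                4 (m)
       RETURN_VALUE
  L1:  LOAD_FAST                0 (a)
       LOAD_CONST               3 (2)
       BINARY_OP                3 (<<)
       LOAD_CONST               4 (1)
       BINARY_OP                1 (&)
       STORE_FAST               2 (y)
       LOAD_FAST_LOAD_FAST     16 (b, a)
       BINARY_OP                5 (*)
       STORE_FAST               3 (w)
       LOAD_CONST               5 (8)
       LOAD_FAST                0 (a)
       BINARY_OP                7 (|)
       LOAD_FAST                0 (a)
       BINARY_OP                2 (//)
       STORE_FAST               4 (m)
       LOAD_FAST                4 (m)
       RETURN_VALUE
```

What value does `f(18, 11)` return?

LOAD_FAST_LOAD_FAST a,b → push 18,11. Stack: [18, 11]
COMPARE_OP bool(!=) → 18 vs 11 = True. Stack: [True]
POP_JUMP_IF_FALSE → pop True; no jump. Stack: []
LOAD_FAST b → push 11. Stack: [11]
LOAD_CONST → push 3. Stack: [11, 3]
BINARY_OP % → 11 % 3 = 2. Stack: [2]
LOAD_FAST b → push 11. Stack: [2, 11]
BINARY_OP + → 2 + 11 = 13. Stack: [13]
STORE_FAST y → y=13. Stack: []
LOAD_CONST → push 7. Stack: [7]
LOAD_FAST b → push 11. Stack: [7, 11]
BINARY_OP & → 7 & 11 = 3. Stack: [3]
LOAD_CONST → push 3. Stack: [3, 3]
BINARY_OP * → 3 * 3 = 9. Stack: [9]
STORE_FAST w → w=9. Stack: []
LOAD_FAST_LOAD_FAST w,a → push 9,18. Stack: [9, 18]
BINARY_OP - → 9 - 18 = -9. Stack: [-9]
STORE_FAST m → m=-9. Stack: []
LOAD_FAST m → push -9. Stack: [-9]
RETURN_VALUE → return -9.

-9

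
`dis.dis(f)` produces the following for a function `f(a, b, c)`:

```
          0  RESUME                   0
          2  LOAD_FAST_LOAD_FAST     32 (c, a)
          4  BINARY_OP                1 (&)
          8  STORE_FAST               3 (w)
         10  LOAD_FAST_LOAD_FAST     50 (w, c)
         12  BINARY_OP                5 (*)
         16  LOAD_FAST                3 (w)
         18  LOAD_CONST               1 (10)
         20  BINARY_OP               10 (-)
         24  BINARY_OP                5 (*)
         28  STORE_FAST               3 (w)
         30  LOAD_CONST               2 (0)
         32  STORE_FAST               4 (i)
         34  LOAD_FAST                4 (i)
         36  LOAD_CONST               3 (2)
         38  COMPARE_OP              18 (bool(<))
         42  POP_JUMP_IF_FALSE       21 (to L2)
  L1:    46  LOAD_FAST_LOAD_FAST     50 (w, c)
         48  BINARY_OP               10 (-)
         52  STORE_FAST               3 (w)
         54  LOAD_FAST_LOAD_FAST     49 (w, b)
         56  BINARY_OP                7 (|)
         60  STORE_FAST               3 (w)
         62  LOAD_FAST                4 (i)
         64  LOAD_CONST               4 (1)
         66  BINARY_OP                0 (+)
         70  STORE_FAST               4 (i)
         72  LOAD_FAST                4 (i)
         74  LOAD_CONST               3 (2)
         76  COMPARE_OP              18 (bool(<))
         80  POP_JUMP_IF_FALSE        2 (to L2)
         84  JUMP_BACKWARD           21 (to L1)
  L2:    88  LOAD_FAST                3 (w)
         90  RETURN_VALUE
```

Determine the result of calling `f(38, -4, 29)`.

-2

LOAD_FAST_LOAD_FAST c,a → push 29,38. Stack: [29, 38]
BINARY_OP & → 29 & 38 = 4. Stack: [4]
STORE_FAST w → w=4. Stack: []
LOAD_FAST_LOAD_FAST w,c → push 4,29. Stack: [4, 29]
BINARY_OP * → 4 * 29 = 116. Stack: [116]
LOAD_FAST w → push 4. Stack: [116, 4]
LOAD_CONST → push 10. Stack: [116, 4, 10]
BINARY_OP - → 4 - 10 = -6. Stack: [116, -6]
BINARY_OP * → 116 * -6 = -696. Stack: [-696]
STORE_FAST w → w=-696. Stack: []
LOAD_CONST → push 0. Stack: [0]
STORE_FAST i → i=0. Stack: []
LOAD_FAST i → push 0. Stack: [0]
LOAD_CONST → push 2. Stack: [0, 2]
COMPARE_OP bool(<) → 0 vs 2 = True. Stack: [True]
POP_JUMP_IF_FALSE → pop True; no jump. Stack: []
LOAD_FAST_LOAD_FAST w,c → push -696,29. Stack: [-696, 29]
BINARY_OP - → -696 - 29 = -725. Stack: [-725]
STORE_FAST w → w=-725. Stack: []
LOAD_FAST_LOAD_FAST w,b → push -725,-4. Stack: [-725, -4]
BINARY_OP | → -725 | -4 = -1. Stack: [-1]
STORE_FAST w → w=-1. Stack: []
LOAD_FAST i → push 0. Stack: [0]
LOAD_CONST → push 1. Stack: [0, 1]
BINARY_OP + → 0 + 1 = 1. Stack: [1]
STORE_FAST i → i=1. Stack: []
LOAD_FAST i → push 1. Stack: [1]
LOAD_CONST → push 2. Stack: [1, 2]
COMPARE_OP bool(<) → 1 vs 2 = True. Stack: [True]
POP_JUMP_IF_FALSE → pop True; no jump. Stack: []
LOAD_FAST_LOAD_FAST w,c → push -1,29. Stack: [-1, 29]
BINARY_OP - → -1 - 29 = -30. Stack: [-30]
STORE_FAST w → w=-30. Stack: []
LOAD_FAST_LOAD_FAST w,b → push -30,-4. Stack: [-30, -4]
BINARY_OP | → -30 | -4 = -2. Stack: [-2]
STORE_FAST w → w=-2. Stack: []
LOAD_FAST i → push 1. Stack: [1]
LOAD_CONST → push 1. Stack: [1, 1]
BINARY_OP + → 1 + 1 = 2. Stack: [2]
STORE_FAST i → i=2. Stack: []
LOAD_FAST i → push 2. Stack: [2]
LOAD_CONST → push 2. Stack: [2, 2]
COMPARE_OP bool(<) → 2 vs 2 = False. Stack: [False]
POP_JUMP_IF_FALSE → pop False; jump. Stack: []
LOAD_FAST w → push -2. Stack: [-2]
RETURN_VALUE → return -2.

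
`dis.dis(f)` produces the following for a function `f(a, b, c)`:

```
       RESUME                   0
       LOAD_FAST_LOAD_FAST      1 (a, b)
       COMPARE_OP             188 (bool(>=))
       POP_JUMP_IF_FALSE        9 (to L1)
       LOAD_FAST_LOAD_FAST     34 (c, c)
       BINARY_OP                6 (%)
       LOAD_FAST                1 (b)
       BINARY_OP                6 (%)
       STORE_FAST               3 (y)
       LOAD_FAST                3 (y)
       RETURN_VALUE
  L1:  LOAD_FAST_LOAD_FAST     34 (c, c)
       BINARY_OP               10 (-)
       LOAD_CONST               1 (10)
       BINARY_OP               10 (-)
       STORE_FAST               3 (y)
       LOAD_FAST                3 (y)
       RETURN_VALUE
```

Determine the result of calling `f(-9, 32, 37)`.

LOAD_FAST_LOAD_FAST a,b → push -9,32. Stack: [-9, 32]
COMPARE_OP bool(>=) → -9 vs 32 = False. Stack: [False]
POP_JUMP_IF_FALSE → pop False; jump. Stack: []
LOAD_FAST_LOAD_FAST c,c → push 37,37. Stack: [37, 37]
BINARY_OP - → 37 - 37 = 0. Stack: [0]
LOAD_CONST → push 10. Stack: [0, 10]
BINARY_OP - → 0 - 10 = -10. Stack: [-10]
STORE_FAST y → y=-10. Stack: []
LOAD_FAST y → push -10. Stack: [-10]
RETURN_VALUE → return -10.

-10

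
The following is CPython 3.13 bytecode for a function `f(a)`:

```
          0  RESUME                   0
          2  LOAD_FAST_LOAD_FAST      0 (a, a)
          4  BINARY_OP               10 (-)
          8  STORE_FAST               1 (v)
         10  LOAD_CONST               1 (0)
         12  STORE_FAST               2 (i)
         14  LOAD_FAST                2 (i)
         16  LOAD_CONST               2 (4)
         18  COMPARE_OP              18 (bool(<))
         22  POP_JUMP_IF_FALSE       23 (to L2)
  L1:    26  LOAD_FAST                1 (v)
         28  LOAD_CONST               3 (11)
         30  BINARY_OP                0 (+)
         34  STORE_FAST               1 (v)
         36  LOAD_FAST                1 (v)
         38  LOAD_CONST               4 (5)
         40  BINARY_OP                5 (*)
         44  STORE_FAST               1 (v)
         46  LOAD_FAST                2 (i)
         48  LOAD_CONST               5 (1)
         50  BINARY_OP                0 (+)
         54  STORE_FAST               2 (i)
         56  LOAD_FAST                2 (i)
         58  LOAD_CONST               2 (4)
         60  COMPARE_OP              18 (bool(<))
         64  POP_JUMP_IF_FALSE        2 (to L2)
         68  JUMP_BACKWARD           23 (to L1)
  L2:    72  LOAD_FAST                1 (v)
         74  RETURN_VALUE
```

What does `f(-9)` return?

8580

LOAD_FAST_LOAD_FAST a,a → push -9,-9
BINARY_OP - → -9 - -9 = 0
STORE_FAST v → v=0
LOAD_CONST → push 0
STORE_FAST i → i=0
LOAD_FAST i → push 0
LOAD_CONST → push 4
COMPARE_OP bool(<) → 0 vs 4 = True
POP_JUMP_IF_FALSE → pop True; no jump
LOAD_FAST v → push 0
LOAD_CONST → push 11
BINARY_OP + → 0 + 11 = 11
STORE_FAST v → v=11
LOAD_FAST v → push 11
LOAD_CONST → push 5
BINARY_OP * → 11 * 5 = 55
STORE_FAST v → v=55
LOAD_FAST i → push 0
LOAD_CONST → push 1
BINARY_OP + → 0 + 1 = 1
STORE_FAST i → i=1
LOAD_FAST i → push 1
LOAD_CONST → push 4
COMPARE_OP bool(<) → 1 vs 4 = True
POP_JUMP_IF_FALSE → pop True; no jump
LOAD_FAST v → push 55
LOAD_CONST → push 11
BINARY_OP + → 55 + 11 = 66
STORE_FAST v → v=66
LOAD_FAST v → push 66
LOAD_CONST → push 5
BINARY_OP * → 66 * 5 = 330
STORE_FAST v → v=330
LOAD_FAST i → push 1
LOAD_CONST → push 1
BINARY_OP + → 1 + 1 = 2
STORE_FAST i → i=2
LOAD_FAST i → push 2
LOAD_CONST → push 4
COMPARE_OP bool(<) → 2 vs 4 = True
POP_JUMP_IF_FALSE → pop True; no jump
LOAD_FAST v → push 330
LOAD_CONST → push 11
BINARY_OP + → 330 + 11 = 341
STORE_FAST v → v=341
LOAD_FAST v → push 341
LOAD_CONST → push 5
BINARY_OP * → 341 * 5 = 1705
STORE_FAST v → v=1705
LOAD_FAST i → push 2
LOAD_CONST → push 1
BINARY_OP + → 2 + 1 = 3
STORE_FAST i → i=3
LOAD_FAST i → push 3
LOAD_CONST → push 4
COMPARE_OP bool(<) → 3 vs 4 = True
POP_JUMP_IF_FALSE → pop True; no jump
LOAD_FAST v → push 1705
LOAD_CONST → push 11
BINARY_OP + → 1705 + 11 = 1716
STORE_FAST v → v=1716
LOAD_FAST v → push 1716
LOAD_CONST → push 5
BINARY_OP * → 1716 * 5 = 8580
STORE_FAST v → v=8580
LOAD_FAST i → push 3
LOAD_CONST → push 1
BINARY_OP + → 3 + 1 = 4
STORE_FAST i → i=4
LOAD_FAST i → push 4
LOAD_CONST → push 4
COMPARE_OP bool(<) → 4 vs 4 = False
POP_JUMP_IF_FALSE → pop False; jump
LOAD_FAST v → push 8580
RETURN_VALUE → return 8580.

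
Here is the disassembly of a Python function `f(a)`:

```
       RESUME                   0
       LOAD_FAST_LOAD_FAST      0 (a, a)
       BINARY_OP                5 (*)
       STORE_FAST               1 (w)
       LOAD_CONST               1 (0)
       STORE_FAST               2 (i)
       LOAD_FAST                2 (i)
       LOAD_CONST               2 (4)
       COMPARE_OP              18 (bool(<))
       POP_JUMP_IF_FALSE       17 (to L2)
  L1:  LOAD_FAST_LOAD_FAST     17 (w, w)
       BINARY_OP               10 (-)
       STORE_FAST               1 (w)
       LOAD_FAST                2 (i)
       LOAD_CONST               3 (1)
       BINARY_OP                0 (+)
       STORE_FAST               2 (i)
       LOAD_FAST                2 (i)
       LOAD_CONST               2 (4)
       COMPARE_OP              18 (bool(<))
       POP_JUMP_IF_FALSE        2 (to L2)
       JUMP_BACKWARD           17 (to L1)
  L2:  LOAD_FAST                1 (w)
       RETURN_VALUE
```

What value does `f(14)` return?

LOAD_FAST_LOAD_FAST a,a → push 14,14. Stack: [14, 14]
BINARY_OP * → 14 * 14 = 196. Stack: [196]
STORE_FAST w → w=196. Stack: []
LOAD_CONST → push 0. Stack: [0]
STORE_FAST i → i=0. Stack: []
LOAD_FAST i → push 0. Stack: [0]
LOAD_CONST → push 4. Stack: [0, 4]
COMPARE_OP bool(<) → 0 vs 4 = True. Stack: [True]
POP_JUMP_IF_FALSE → pop True; no jump. Stack: []
LOAD_FAST_LOAD_FAST w,w → push 196,196. Stack: [196, 196]
BINARY_OP - → 196 - 196 = 0. Stack: [0]
STORE_FAST w → w=0. Stack: []
LOAD_FAST i → push 0. Stack: [0]
LOAD_CONST → push 1. Stack: [0, 1]
BINARY_OP + → 0 + 1 = 1. Stack: [1]
STORE_FAST i → i=1. Stack: []
LOAD_FAST i → push 1. Stack: [1]
LOAD_CONST → push 4. Stack: [1, 4]
COMPARE_OP bool(<) → 1 vs 4 = True. Stack: [True]
POP_JUMP_IF_FALSE → pop True; no jump. Stack: []
LOAD_FAST_LOAD_FAST w,w → push 0,0. Stack: [0, 0]
BINARY_OP - → 0 - 0 = 0. Stack: [0]
STORE_FAST w → w=0. Stack: []
LOAD_FAST i → push 1. Stack: [1]
LOAD_CONST → push 1. Stack: [1, 1]
BINARY_OP + → 1 + 1 = 2. Stack: [2]
STORE_FAST i → i=2. Stack: []
LOAD_FAST i → push 2. Stack: [2]
LOAD_CONST → push 4. Stack: [2, 4]
COMPARE_OP bool(<) → 2 vs 4 = True. Stack: [True]
POP_JUMP_IF_FALSE → pop True; no jump. Stack: []
LOAD_FAST_LOAD_FAST w,w → push 0,0. Stack: [0, 0]
BINARY_OP - → 0 - 0 = 0. Stack: [0]
STORE_FAST w → w=0. Stack: []
LOAD_FAST i → push 2. Stack: [2]
LOAD_CONST → push 1. Stack: [2, 1]
BINARY_OP + → 2 + 1 = 3. Stack: [3]
STORE_FAST i → i=3. Stack: []
LOAD_FAST i → push 3. Stack: [3]
LOAD_CONST → push 4. Stack: [3, 4]
COMPARE_OP bool(<) → 3 vs 4 = True. Stack: [True]
POP_JUMP_IF_FALSE → pop True; no jump. Stack: []
LOAD_FAST_LOAD_FAST w,w → push 0,0. Stack: [0, 0]
BINARY_OP - → 0 - 0 = 0. Stack: [0]
STORE_FAST w → w=0. Stack: []
LOAD_FAST i → push 3. Stack: [3]
LOAD_CONST → push 1. Stack: [3, 1]
BINARY_OP + → 3 + 1 = 4. Stack: [4]
STORE_FAST i → i=4. Stack: []
LOAD_FAST i → push 4. Stack: [4]
LOAD_CONST → push 4. Stack: [4, 4]
COMPARE_OP bool(<) → 4 vs 4 = False. Stack: [False]
POP_JUMP_IF_FALSE → pop False; jump. Stack: []
LOAD_FAST w → push 0. Stack: [0]
RETURN_VALUE → return 0.

0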